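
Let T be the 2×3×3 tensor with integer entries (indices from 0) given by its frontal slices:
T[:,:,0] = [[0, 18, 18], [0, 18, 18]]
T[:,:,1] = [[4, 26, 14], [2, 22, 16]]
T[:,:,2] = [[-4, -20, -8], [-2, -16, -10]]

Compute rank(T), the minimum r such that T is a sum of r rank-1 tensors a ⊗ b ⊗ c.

Lower bound: the mode-3 unfolding of T (rows indexed by k, columns by (i,j) = (0,0), (0,1), (0,2), (1,0), (1,1), (1,2)) is [[0, 18, 18, 0, 18, 18], [4, 26, 14, 2, 22, 16], [-4, -20, -8, -2, -16, -10]].
There the 2×2 minor on rows k ∈ {0, 1}, columns (i,j) ∈ {(0,0), (0,1)} is det [[0, 18], [4, 26]] = -72 ≠ 0, so this unfolding has rank ≥ 2; CP rank is at least every unfolding rank, so rank(T) ≥ 2. (Flattening ranks never certify an upper bound on CP rank; for that we must actually write T with 2 rank-1 terms.)
Upper bound — finding two terms. Write S_k = T[:,:,k] for the frontal slices: S₀ = [[0, 18, 18], [0, 18, 18]], S₁ = [[4, 26, 14], [2, 22, 16]], S₂ = [[-4, -20, -8], [-2, -16, -10]].
If T = a₁ ⊗ b₁ ⊗ c₁ + a₂ ⊗ b₂ ⊗ c₂ then each S_k = c₁[k]·a₁b₁ᵀ + c₂[k]·a₂b₂ᵀ. S₀ and S₁ are linearly independent, so a₁b₁ᵀ and a₂b₂ᵀ must span the same plane of matrices: they are the rank-1 matrices of the form x·S₀ + y·S₁.
The 2×2 minor of x·S₀ + y·S₁ on rows {0,1}, columns {0,1} is 36·xy + 36·y² = 36·(y)(x + y), vanishing at (x:y) = (1:0) and (1:-1).
M₁ = S₀ = [[0, 18, 18], [0, 18, 18]] = 18·[1, 1][0, 1, 1]ᵀ and M₂ = S₀ − S₁ = [[-4, -8, 4], [-2, -4, 2]] = (-2)·[2, 1][1, 2, -1]ᵀ, so take a₁ = [1, 1], b₁ = [0, 1, 1], a₂ = [2, 1], b₂ = [1, 2, -1].
Each slice is an integer combination of E₁ = a₁b₁ᵀ and E₂ = a₂b₂ᵀ: S₀ = 18·E₁, S₁ = 18·E₁ + 2·E₂, S₂ = −12·E₁ − 2·E₂; reading off coefficients, c₁ = [18, 18, -12] and c₂ = [0, 2, -2].
Hence T = [1, 1] ⊗ [0, 1, 1] ⊗ [18, 18, -12] + [2, 1] ⊗ [1, 2, -1] ⊗ [0, 2, -2], so rank(T) ≤ 2.
These bounds meet, so rank(T) = 2.

2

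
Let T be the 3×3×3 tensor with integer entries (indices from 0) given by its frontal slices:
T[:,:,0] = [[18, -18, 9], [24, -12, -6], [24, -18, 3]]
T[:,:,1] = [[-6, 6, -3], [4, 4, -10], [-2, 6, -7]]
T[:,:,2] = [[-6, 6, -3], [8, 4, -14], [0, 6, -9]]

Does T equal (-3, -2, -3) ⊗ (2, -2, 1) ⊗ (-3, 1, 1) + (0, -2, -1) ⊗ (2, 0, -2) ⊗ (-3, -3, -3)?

No

Reconstruct entry (1,0,1) from the claimed factors: Σₗ aₗ[1]bₗ[0]cₗ[1] = (-2)·(2)·(1) + (-2)·(2)·(-3) = 8, but T[1,0,1] = 4. The claim is false.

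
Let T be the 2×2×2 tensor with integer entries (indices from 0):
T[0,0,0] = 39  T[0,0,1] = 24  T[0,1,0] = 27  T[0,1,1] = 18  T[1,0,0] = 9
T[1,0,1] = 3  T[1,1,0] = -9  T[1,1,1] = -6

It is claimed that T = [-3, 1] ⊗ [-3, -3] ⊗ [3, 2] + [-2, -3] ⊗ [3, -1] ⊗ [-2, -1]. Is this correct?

Reconstruct entry (0,1,0) from the claimed factors: Σₗ aₗ[0]bₗ[1]cₗ[0] = (-3)·(-3)·(3) + (-2)·(-1)·(-2) = 23, but T[0,1,0] = 27. The claim is false.

No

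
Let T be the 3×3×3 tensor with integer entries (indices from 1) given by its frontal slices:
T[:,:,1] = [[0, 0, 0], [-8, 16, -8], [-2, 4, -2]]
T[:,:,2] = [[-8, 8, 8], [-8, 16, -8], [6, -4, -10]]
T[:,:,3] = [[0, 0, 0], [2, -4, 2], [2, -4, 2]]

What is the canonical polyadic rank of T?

3

Lower bound: the mode-1 unfolding of T (rows indexed by i, columns by (j,k) = (1,1), (1,2), (1,3), (2,1), (2,2), (2,3), (3,1), (3,2), (3,3)) is [[0, -8, 0, 0, 8, 0, 0, 8, 0], [-8, -8, 2, 16, 16, -4, -8, -8, 2], [-2, 6, 2, 4, -4, -4, -2, -10, 2]].
There the 3×3 minor on rows i ∈ {1, 2, 3}, columns (j,k) ∈ {(1,1), (1,2), (1,3)} is det [[0, -8, 0], [-8, -8, 2], [-2, 6, 2]] = -96 ≠ 0, so this unfolding has rank ≥ 3; CP rank is at least every unfolding rank, so rank(T) ≥ 3. (Unfolding ranks only ever bound the CP rank from below — rank(T) can be strictly larger than all of them — so the matching upper bound has to come from an explicit 3-term decomposition.)
Upper bound: T is a sum of 3 rank-1 terms, T = [0, 1, 0] (x) [1, -2, 1] (x) [-4, -4, -2] + [0, 2, 1] (x) [1, -2, 1] (x) [-2, -2, 2] + [1, 0, -1] (x) [1, -1, -1] (x) [0, -8, 0] (one valid choice — decompositions are not unique — normalised so each a, b is primitive with positive first nonzero entry; check it by expanding all entries), so rank(T) ≤ 3.
These bounds meet, so rank(T) = 3.
Check entry T[3,2,1] = 4: (0)·(-2)·(-4) + (1)·(-2)·(-2) + (-1)·(-1)·(0) = 4.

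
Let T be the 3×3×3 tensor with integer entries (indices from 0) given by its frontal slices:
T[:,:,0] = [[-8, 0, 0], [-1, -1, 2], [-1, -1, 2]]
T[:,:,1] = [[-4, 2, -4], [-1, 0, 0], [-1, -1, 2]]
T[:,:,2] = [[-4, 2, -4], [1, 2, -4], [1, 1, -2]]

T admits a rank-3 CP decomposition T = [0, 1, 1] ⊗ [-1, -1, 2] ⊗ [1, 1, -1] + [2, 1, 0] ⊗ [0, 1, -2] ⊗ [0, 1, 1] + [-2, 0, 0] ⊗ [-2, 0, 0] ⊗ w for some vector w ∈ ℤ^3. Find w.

w = [-2, -1, -1]

Subtract the known terms from T to get the rank-1 residual R = [-2, 0, 0] ⊗ [-2, 0, 0] ⊗ w, so R[i,j,k] = a[i]·b[j]·w[k]. Pick indices with nonzero a[0]·b[0] = (-2)·(-2) = 4. Only the fibre through (0,0,·) is needed: R[0,0,:] = T[0,0,:] − Σₗ aₗ[0]bₗ[0]cₗ = [-8, -4, -4] − (0)·(-1)·[1, 1, -1] − (2)·(0)·[0, 1, 1] = [-8, -4, -4]. Then w[k] = R[0,0,k] / 4 for each k, giving w = [-8, -4, -4] / 4 = [-2, -1, -1].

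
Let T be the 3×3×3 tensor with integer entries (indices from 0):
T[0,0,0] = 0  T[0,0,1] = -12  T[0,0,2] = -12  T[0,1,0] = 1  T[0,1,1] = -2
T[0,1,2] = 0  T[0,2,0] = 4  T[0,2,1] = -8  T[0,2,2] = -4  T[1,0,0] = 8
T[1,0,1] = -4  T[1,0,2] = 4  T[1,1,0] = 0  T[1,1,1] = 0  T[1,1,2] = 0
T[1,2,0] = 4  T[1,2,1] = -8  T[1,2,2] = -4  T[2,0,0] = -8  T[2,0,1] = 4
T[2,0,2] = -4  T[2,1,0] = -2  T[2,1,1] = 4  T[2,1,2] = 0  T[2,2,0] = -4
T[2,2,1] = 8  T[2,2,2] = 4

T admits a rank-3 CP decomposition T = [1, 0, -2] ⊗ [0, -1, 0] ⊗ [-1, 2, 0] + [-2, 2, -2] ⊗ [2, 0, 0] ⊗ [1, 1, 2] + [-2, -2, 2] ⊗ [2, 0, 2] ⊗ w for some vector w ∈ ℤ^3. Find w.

w = [-1, 2, 1]

Subtract the known terms from T to get the rank-1 residual R = [-2, -2, 2] ⊗ [2, 0, 2] ⊗ w, so R[i,j,k] = a[i]·b[j]·w[k]. Pick indices with nonzero a[0]·b[0] = (-2)·(2) = -4. Only the fibre through (0,0,·) is needed: R[0,0,:] = T[0,0,:] − Σₗ aₗ[0]bₗ[0]cₗ = [0, -12, -12] − (1)·(0)·[-1, 2, 0] − (-2)·(2)·[1, 1, 2] = [4, -8, -4]. Then w[k] = R[0,0,k] / -4 for each k, giving w = [4, -8, -4] / -4 = [-1, 2, 1].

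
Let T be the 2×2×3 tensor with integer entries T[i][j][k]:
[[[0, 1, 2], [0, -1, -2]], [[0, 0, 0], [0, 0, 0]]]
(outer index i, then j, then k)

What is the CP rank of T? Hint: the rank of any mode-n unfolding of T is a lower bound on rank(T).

Lower bound: T ≠ 0 (e.g. T[0,0,1] = 1), so rank(T) ≥ 1.
Upper bound: the mode-1 fibre T[:,0,1] = [1, 0] gives a = [1, 0] (primitive direction); the mode-2 fibre T[0,:,1] = [1, -1] gives b = [1, -1]; then c[k] = T[0,0,k] / (a[0]·b[0]) = [0, 1, 2] / 1 = [0, 1, 2].
Expanding [1, 0] ⊗ [1, -1] ⊗ [0, 1, 2] reproduces all 12 entries of T, so T = [1, 0] ⊗ [1, -1] ⊗ [0, 1, 2] and rank(T) ≤ 1.
These bounds meet, so rank(T) = 1.

1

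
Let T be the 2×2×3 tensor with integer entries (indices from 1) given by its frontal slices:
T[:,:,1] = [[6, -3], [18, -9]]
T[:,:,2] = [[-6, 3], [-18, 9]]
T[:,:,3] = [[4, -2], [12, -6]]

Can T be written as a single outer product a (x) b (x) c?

Yes

The mode-1 fibre T[:,1,1] = [6, 18] gives a = [1, 3] (primitive direction); the mode-2 fibre T[1,:,1] = [6, -3] gives b = [2, -1]; then c[k] = T[1,1,k] / (a[1]·b[1]) = [6, -6, 4] / 2 = [3, -3, 2].
Expanding [1, 3] (x) [2, -1] (x) [3, -3, 2] reproduces all 12 entries of T, so T = [1, 3] (x) [2, -1] (x) [3, -3, 2] and rank(T) ≤ 1.
Equivalently every frontal slice T[:,:,k] is c[k] times the rank-1 matrix [1, 3] (x) [2, -1]. So T has rank 1 (it is nonzero).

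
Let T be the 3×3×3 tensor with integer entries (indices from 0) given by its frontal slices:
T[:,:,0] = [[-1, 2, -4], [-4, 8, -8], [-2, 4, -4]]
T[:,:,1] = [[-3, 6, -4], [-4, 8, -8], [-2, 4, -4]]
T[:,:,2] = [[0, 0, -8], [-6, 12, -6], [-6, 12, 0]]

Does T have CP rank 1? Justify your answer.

The mode-1 unfolding of T (rows indexed by i, columns by (j,k) = (0,0), (0,1), (0,2), (1,0), (1,1), (1,2), (2,0), (2,1), (2,2)) is [[-1, -3, 0, 2, 6, 0, -4, -4, -8], [-4, -4, -6, 8, 8, 12, -8, -8, -6], [-2, -2, -6, 4, 4, 12, -4, -4, 0]].
There the 3×3 minor on rows i ∈ {0, 1, 2}, columns (j,k) ∈ {(0,0), (0,1), (0,2)} is det [[-1, -3, 0], [-4, -4, -6], [-2, -2, -6]] = 24 ≠ 0, so this unfolding has rank ≥ 3; CP rank is at least every unfolding rank, so rank(T) ≥ 3.
In particular rank(T) ≥ 3 > 1, so T is not rank-1.

No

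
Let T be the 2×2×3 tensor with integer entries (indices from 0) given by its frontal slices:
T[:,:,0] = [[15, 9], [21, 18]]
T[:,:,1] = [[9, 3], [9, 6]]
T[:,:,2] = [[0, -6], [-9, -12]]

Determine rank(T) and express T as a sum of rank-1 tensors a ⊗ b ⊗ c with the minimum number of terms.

Lower bound: the mode-3 unfolding of T (rows indexed by k, columns by (i,j) = (0,0), (0,1), (1,0), (1,1)) is [[15, 9, 21, 18], [9, 3, 9, 6], [0, -6, -9, -12]].
There the 2×2 minor on rows k ∈ {0, 1}, columns (i,j) ∈ {(0,0), (0,1)} is det [[15, 9], [9, 3]] = -36 ≠ 0, so this unfolding has rank ≥ 2; CP rank is at least every unfolding rank, so rank(T) ≥ 2. (Unfolding ranks only ever bound the CP rank from below — rank(T) can be strictly larger than all of them — so the matching upper bound has to come from an explicit 2-term decomposition.)
Upper bound — finding two terms. Write S_k = T[:,:,k] for the frontal slices: S₀ = [[15, 9], [21, 18]], S₁ = [[9, 3], [9, 6]], S₂ = [[0, -6], [-9, -12]].
If T = a₁ ⊗ b₁ ⊗ c₁ + a₂ ⊗ b₂ ⊗ c₂ then each S_k = c₁[k]·a₁b₁ᵀ + c₂[k]·a₂b₂ᵀ. S₀ and S₁ are linearly independent, so a₁b₁ᵀ and a₂b₂ᵀ must span the same plane of matrices: they are the rank-1 matrices of the form x·S₀ + y·S₁.
det(x·S₀ + y·S₁) is 81·x² + 108·xy + 27·y² = 27·(x + y)(3·x + y), vanishing at (x:y) = (1:-1) and (1:-3).
M₁ = S₀ − S₁ = [[6, 6], [12, 12]] = 6·[1, 2][1, 1]ᵀ and M₂ = S₀ − 3·S₁ = [[-12, 0], [-6, 0]] = (-6)·[2, 1][1, 0]ᵀ, so take a₁ = [1, 2], b₁ = [1, 1], a₂ = [2, 1], b₂ = [1, 0].
Each slice is an integer combination of E₁ = a₁b₁ᵀ and E₂ = a₂b₂ᵀ: S₀ = 9·E₁ + 3·E₂, S₁ = 3·E₁ + 3·E₂, S₂ = −6·E₁ + 3·E₂; reading off coefficients, c₁ = [9, 3, -6] and c₂ = [3, 3, 3].
Hence T = [1, 2] ⊗ [1, 1] ⊗ [9, 3, -6] + [2, 1] ⊗ [1, 0] ⊗ [3, 3, 3], so rank(T) ≤ 2.
These bounds meet, so rank(T) = 2.

rank(T) = 2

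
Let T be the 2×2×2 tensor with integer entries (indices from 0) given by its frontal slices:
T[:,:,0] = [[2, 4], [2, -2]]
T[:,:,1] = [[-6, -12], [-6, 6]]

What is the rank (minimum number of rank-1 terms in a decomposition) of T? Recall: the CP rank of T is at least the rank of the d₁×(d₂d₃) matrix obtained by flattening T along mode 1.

2

Lower bound: the mode-2 unfolding of T (rows indexed by j, columns by (i,k) = (0,0), (0,1), (1,0), (1,1)) is [[2, -6, 2, -6], [4, -12, -2, 6]].
There the 2×2 minor on rows j ∈ {0, 1}, columns (i,k) ∈ {(0,0), (1,0)} is det [[2, 2], [4, -2]] = -12 ≠ 0, so this unfolding has rank ≥ 2; CP rank is at least every unfolding rank, so rank(T) ≥ 2. (This is only a lower bound: in general the CP rank may exceed every unfolding rank, so we still need to exhibit 2 rank-1 terms summing to T.)
Upper bound — finding two terms. Every mode-3 slice of T is a multiple of one matrix: T[:,:,k] = c[k]·M with c = [1, -3] and M = [[2, 4], [2, -2]] (rows indexed by i, columns by j). So it suffices to write M as a sum of two rank-1 matrices.
Splitting M by its rows (i = 0, 1), M = [1, 0][2, 4]ᵀ + [0, 1][2, -2]ᵀ.
Hence T = [1, 0] ⊗ [2, 4] ⊗ [1, -3] + [0, 1] ⊗ [2, -2] ⊗ [1, -3], so rank(T) ≤ 2.
These bounds meet, so rank(T) = 2.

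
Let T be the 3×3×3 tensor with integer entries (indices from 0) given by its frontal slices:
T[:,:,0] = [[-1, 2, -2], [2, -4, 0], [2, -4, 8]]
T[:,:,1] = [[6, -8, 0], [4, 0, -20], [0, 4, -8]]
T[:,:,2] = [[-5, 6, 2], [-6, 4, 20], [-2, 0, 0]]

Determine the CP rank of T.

Lower bound: the mode-2 unfolding of T (rows indexed by j, columns by (i,k) = (0,0), (0,1), (0,2), (1,0), (1,1), (1,2), (2,0), (2,1), (2,2)) is [[-1, 6, -5, 2, 4, -6, 2, 0, -2], [2, -8, 6, -4, 0, 4, -4, 4, 0], [-2, 0, 2, 0, -20, 20, 8, -8, 0]].
There the 3×3 minor on rows j ∈ {0, 1, 2}, columns (i,k) ∈ {(0,0), (0,1), (1,0)} is det [[-1, 6, 2], [2, -8, -4], [-2, 0, 0]] = 16 ≠ 0, so this unfolding has rank ≥ 3; CP rank is at least every unfolding rank, so rank(T) ≥ 3. (This is only a lower bound: in general the CP rank may exceed every unfolding rank, so we still need to exhibit 3 rank-1 terms summing to T.)
Upper bound: T is a sum of 3 rank-1 terms, T = [0, 1, -1] ⊗ [0, 0, 1] ⊗ [-4, -4, 8] + [1, -2, -2] ⊗ [1, -2, 2] ⊗ [-1, 2, -1] + [1, 2, 1] ⊗ [1, -1, -1] ⊗ [0, 4, -4] (one valid choice — decompositions are not unique — normalised so each a, b is primitive with positive first nonzero entry; check it by expanding all entries), so rank(T) ≤ 3.
These bounds meet, so rank(T) = 3.

3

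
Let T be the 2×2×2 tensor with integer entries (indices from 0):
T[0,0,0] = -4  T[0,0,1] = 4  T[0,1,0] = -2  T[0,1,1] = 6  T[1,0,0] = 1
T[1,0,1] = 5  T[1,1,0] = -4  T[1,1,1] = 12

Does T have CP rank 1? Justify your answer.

No

The mode-3 unfolding of T (rows indexed by k, columns by (i,j) = (0,0), (0,1), (1,0), (1,1)) is [[-4, -2, 1, -4], [4, 6, 5, 12]].
There the 2×2 minor on rows k ∈ {0, 1}, columns (i,j) ∈ {(0,0), (0,1)} is det [[-4, -2], [4, 6]] = -16 ≠ 0, so this unfolding has rank ≥ 2; CP rank is at least every unfolding rank, so rank(T) ≥ 2.
In particular rank(T) ≥ 2 > 1, so T is not rank-1.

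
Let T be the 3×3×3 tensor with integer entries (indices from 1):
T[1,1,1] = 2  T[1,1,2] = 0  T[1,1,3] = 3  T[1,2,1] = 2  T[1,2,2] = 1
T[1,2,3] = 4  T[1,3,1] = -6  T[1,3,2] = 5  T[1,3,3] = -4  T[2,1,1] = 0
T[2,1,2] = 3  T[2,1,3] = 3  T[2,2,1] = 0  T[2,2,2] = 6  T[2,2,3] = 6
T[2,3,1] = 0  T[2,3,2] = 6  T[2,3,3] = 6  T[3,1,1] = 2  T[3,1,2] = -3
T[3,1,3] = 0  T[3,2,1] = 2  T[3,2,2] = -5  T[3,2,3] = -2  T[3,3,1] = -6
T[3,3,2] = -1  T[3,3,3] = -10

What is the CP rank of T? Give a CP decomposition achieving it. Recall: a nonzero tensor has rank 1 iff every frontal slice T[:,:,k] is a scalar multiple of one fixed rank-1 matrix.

Lower bound: the mode-1 unfolding of T (rows indexed by i, columns by (j,k) = (1,1), (1,2), (1,3), (2,1), (2,2), (2,3), (3,1), (3,2), (3,3)) is [[2, 0, 3, 2, 1, 4, -6, 5, -4], [0, 3, 3, 0, 6, 6, 0, 6, 6], [2, -3, 0, 2, -5, -2, -6, -1, -10]].
There the 2×2 minor on rows i ∈ {1, 2}, columns (j,k) ∈ {(1,1), (1,2)} is det [[2, 0], [0, 3]] = 6 ≠ 0, so this unfolding has rank ≥ 2; CP rank is at least every unfolding rank, so rank(T) ≥ 2. (Unfolding ranks only ever bound the CP rank from below — rank(T) can be strictly larger than all of them — so the matching upper bound has to come from an explicit 2-term decomposition.)
Upper bound — finding two terms. Write S_k = T[:,:,k] for the frontal slices: S₁ = [[2, 2, -6], [0, 0, 0], [2, 2, -6]], S₂ = [[0, 1, 5], [3, 6, 6], [-3, -5, -1]], S₃ = [[3, 4, -4], [3, 6, 6], [0, -2, -10]].
If T = a₁ ⊗ b₁ ⊗ c₁ + a₂ ⊗ b₂ ⊗ c₂ then each S_k = c₁[k]·a₁b₁ᵀ + c₂[k]·a₂b₂ᵀ. S₁ and S₂ are linearly independent, so a₁b₁ᵀ and a₂b₂ᵀ must span the same plane of matrices: they are the rank-1 matrices of the form x·S₁ + y·S₂.
The 2×2 minor of x·S₁ + y·S₂ on rows {1,2}, columns {1,2} is 6·xy − 3·y² = 3·(2·x − y)(y), vanishing at (x:y) = (1:2) and (1:0).
M₁ = S₁ + 2·S₂ = [[2, 4, 4], [6, 12, 12], [-4, -8, -8]] = 2·[1, 3, -2][1, 2, 2]ᵀ and M₂ = S₁ = [[2, 2, -6], [0, 0, 0], [2, 2, -6]] = 2·[1, 0, 1][1, 1, -3]ᵀ, so take a₁ = [1, 3, -2], b₁ = [1, 2, 2], a₂ = [1, 0, 1], b₂ = [1, 1, -3].
Each slice is an integer combination of E₁ = a₁b₁ᵀ and E₂ = a₂b₂ᵀ: S₁ = 2·E₂, S₂ = E₁ − E₂, S₃ = E₁ + 2·E₂; reading off coefficients, c₁ = [0, 1, 1] and c₂ = [2, -1, 2].
Hence T = [1, 3, -2] ⊗ [1, 2, 2] ⊗ [0, 1, 1] + [1, 0, 1] ⊗ [1, 1, -3] ⊗ [2, -1, 2], so rank(T) ≤ 2.
These bounds meet, so rank(T) = 2.

rank(T) = 2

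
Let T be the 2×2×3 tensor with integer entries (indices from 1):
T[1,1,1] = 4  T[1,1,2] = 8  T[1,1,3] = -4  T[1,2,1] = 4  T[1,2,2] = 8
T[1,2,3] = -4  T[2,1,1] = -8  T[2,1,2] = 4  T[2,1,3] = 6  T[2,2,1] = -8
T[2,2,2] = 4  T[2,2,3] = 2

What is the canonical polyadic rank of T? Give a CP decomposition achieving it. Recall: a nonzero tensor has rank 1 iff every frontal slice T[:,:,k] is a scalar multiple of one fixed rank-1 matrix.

rank(T) = 3

Lower bound: in the mode-3 unfolding of T (rows indexed by k, columns by (i,j)) the 3×3 minor on rows k ∈ {1, 2, 3}, columns (i,j) ∈ {(1,1), (2,1), (2,2)} is det [[4, -8, -8], [8, 4, 4], [-4, 6, 2]] = -320 ≠ 0, so that unfolding has rank ≥ 3 and hence rank(T) ≥ 3 (CP rank is at least every unfolding rank, though it can be larger).
Upper bound: T is a sum of 3 rank-1 terms, T = [0, 1] ⊗ [2, 1] ⊗ [0, 0, 4] + [1, -2] ⊗ [1, 1] ⊗ [4, 0, 0] + [2, 1] ⊗ [1, 1] ⊗ [0, 4, -2] (one valid choice — decompositions are not unique — normalised so each a, b is primitive with positive first nonzero entry; check it by expanding all entries), so rank(T) ≤ 3.
These bounds meet, so rank(T) = 3.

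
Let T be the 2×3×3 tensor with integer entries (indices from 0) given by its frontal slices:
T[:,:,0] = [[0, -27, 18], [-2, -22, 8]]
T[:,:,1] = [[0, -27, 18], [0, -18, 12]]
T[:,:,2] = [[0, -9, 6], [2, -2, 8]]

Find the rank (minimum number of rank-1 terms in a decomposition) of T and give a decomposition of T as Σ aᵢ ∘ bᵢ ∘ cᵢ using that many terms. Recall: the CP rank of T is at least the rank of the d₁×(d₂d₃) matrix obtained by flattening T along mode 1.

rank(T) = 2

Lower bound: the mode-3 unfolding of T (rows indexed by k, columns by (i,j) = (0,0), (0,1), (0,2), (1,0), (1,1), (1,2)) is [[0, -27, 18, -2, -22, 8], [0, -27, 18, 0, -18, 12], [0, -9, 6, 2, -2, 8]].
There the 2×2 minor on rows k ∈ {0, 1}, columns (i,j) ∈ {(0,1), (1,0)} is det [[-27, -2], [-27, 0]] = -54 ≠ 0, so this unfolding has rank ≥ 2; CP rank is at least every unfolding rank, so rank(T) ≥ 2. (Unfolding ranks only ever bound the CP rank from below — rank(T) can be strictly larger than all of them — so the matching upper bound has to come from an explicit 2-term decomposition.)
Upper bound — finding two terms. Write S_k = T[:,:,k] for the frontal slices: S₀ = [[0, -27, 18], [-2, -22, 8]], S₁ = [[0, -27, 18], [0, -18, 12]], S₂ = [[0, -9, 6], [2, -2, 8]].
If T = a₁ ∘ b₁ ∘ c₁ + a₂ ∘ b₂ ∘ c₂ then each S_k = c₁[k]·a₁b₁ᵀ + c₂[k]·a₂b₂ᵀ. S₀ and S₁ are linearly independent, so a₁b₁ᵀ and a₂b₂ᵀ must span the same plane of matrices: they are the rank-1 matrices of the form x·S₀ + y·S₁.
The 2×2 minor of x·S₀ + y·S₁ on rows {0,1}, columns {0,1} is −54·x² − 54·xy = (-54)·(x + y)(x), vanishing at (x:y) = (1:-1) and (0:1).
M₁ = S₀ − S₁ = [[0, 0, 0], [-2, -4, -4]] = (-2)·[0, 1][1, 2, 2]ᵀ and M₂ = S₁ = [[0, -27, 18], [0, -18, 12]] = (-3)·[3, 2][0, 3, -2]ᵀ, so take a₁ = [0, 1], b₁ = [1, 2, 2], a₂ = [3, 2], b₂ = [0, 3, -2].
Each slice is an integer combination of E₁ = a₁b₁ᵀ and E₂ = a₂b₂ᵀ: S₀ = −2·E₁ − 3·E₂, S₁ = −3·E₂, S₂ = 2·E₁ − E₂; reading off coefficients, c₁ = [-2, 0, 2] and c₂ = [-3, -3, -1].
Hence T = [0, 1] ∘ [1, 2, 2] ∘ [-2, 0, 2] + [3, 2] ∘ [0, 3, -2] ∘ [-3, -3, -1], so rank(T) ≤ 2.
These bounds meet, so rank(T) = 2.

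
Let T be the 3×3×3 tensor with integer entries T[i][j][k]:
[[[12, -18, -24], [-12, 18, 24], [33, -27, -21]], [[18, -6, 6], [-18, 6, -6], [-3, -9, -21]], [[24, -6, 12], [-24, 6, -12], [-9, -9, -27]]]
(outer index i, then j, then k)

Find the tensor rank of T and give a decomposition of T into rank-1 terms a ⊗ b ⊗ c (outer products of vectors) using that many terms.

rank(T) = 2

Lower bound: in the mode-3 unfolding of T (rows indexed by k, columns by (i,j)) the 2×2 minor on rows k ∈ {0, 1}, columns (i,j) ∈ {(0,0), (0,2)} is det [[12, 33], [-18, -27]] = 270 ≠ 0, so that unfolding has rank ≥ 2 and hence rank(T) ≥ 2 (CP rank is at least every unfolding rank, though it can be larger).
Upper bound: with S_k = T[:,:,k], the two rank-1 terms a₁b₁ᵀ, a₂b₂ᵀ are the rank-1 members of the pencil x·S₀ + y·S₁.
The 2×2 minor of x·S₀ + y·S₁ on rows {0,1}, columns {0,2} is −630·x² + 630·xy = (-630)·(x − y)(x), vanishing at (x:y) = (1:1) and (0:1).
M₁ = S₀ + S₁ = [[-6, 6, 6], [12, -12, -12], [18, -18, -18]] = (-6)·[1, -2, -3][1, -1, -1]ᵀ and M₂ = S₁ = [[-18, 18, -27], [-6, 6, -9], [-6, 6, -9]] = (-3)·[3, 1, 1][2, -2, 3]ᵀ, so take a₁ = [1, -2, -3], b₁ = [1, -1, -1], a₂ = [3, 1, 1], b₂ = [2, -2, 3].
Each slice is an integer combination of E₁ = a₁b₁ᵀ and E₂ = a₂b₂ᵀ: S₀ = −6·E₁ + 3·E₂, S₁ = −3·E₂, S₂ = −6·E₁ − 3·E₂; reading off coefficients, c₁ = [-6, 0, -6] and c₂ = [3, -3, -3].
Hence T = [1, -2, -3] ⊗ [1, -1, -1] ⊗ [-6, 0, -6] + [3, 1, 1] ⊗ [2, -2, 3] ⊗ [3, -3, -3], so rank(T) ≤ 2.
These bounds meet, so rank(T) = 2.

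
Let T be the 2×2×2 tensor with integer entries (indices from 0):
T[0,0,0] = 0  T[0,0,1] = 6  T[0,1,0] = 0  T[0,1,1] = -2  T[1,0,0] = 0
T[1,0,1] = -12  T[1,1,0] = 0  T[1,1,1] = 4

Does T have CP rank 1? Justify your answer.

Yes

The mode-1 fibre T[:,0,1] = [6, -12] gives a = [1, -2] (primitive direction); the mode-2 fibre T[0,:,1] = [6, -2] gives b = [3, -1]; then c[k] = T[0,0,k] / (a[0]·b[0]) = [0, 6] / 3 = [0, 2].
Expanding [1, -2] ⊗ [3, -1] ⊗ [0, 2] reproduces all 8 entries of T, so T = [1, -2] ⊗ [3, -1] ⊗ [0, 2] and rank(T) ≤ 1.
Equivalently every frontal slice T[:,:,k] is c[k] times the rank-1 matrix [1, -2] ⊗ [3, -1]. So T has rank 1 (it is nonzero).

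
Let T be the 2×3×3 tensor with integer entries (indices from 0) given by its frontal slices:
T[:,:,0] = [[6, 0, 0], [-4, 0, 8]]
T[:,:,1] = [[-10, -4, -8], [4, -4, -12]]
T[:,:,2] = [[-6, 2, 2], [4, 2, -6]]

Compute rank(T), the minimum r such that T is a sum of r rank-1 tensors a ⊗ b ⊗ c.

Lower bound: the mode-3 unfolding of T (rows indexed by k, columns by (i,j) = (0,0), (0,1), (0,2), (1,0), (1,1), (1,2)) is [[6, 0, 0, -4, 0, 8], [-10, -4, -8, 4, -4, -12], [-6, 2, 2, 4, 2, -6]].
There the 3×3 minor on rows k ∈ {0, 1, 2}, columns (i,j) ∈ {(0,0), (0,1), (0,2)} is det [[6, 0, 0], [-10, -4, -8], [-6, 2, 2]] = 48 ≠ 0, so this unfolding has rank ≥ 3; CP rank is at least every unfolding rank, so rank(T) ≥ 3. (This is only a lower bound: in general the CP rank may exceed every unfolding rank, so we still need to exhibit 3 rank-1 terms summing to T.)
Upper bound: T is a sum of 3 rank-1 terms, T = [1, -2] ⊗ [1, 0, -2] ⊗ [2, -2, -2] + [1, 0] ⊗ [1, 0, 1] ⊗ [4, -8, -4] + [1, 1] ⊗ [0, 1, 1] ⊗ [0, -4, 2] (one valid choice — decompositions are not unique — normalised so each a, b is primitive with positive first nonzero entry; check it by expanding all entries), so rank(T) ≤ 3.
These bounds meet, so rank(T) = 3.

3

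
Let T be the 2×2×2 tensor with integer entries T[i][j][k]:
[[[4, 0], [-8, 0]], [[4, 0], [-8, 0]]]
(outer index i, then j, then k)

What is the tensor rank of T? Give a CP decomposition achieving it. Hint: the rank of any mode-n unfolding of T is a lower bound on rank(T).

Lower bound: T ≠ 0 (e.g. T[0,0,0] = 4), so rank(T) ≥ 1.
Upper bound: if T = a ⊗ b ⊗ c then every fibre of T is a multiple of the corresponding factor, so read the factors off the fibres through the nonzero entry T[0,0,0] = 4.
The mode-1 fibre T[:,0,0] = [4, 4] gives a = (1, 1) (primitive direction); the mode-2 fibre T[0,:,0] = [4, -8] gives b = (1, -2); then c[k] = T[0,0,k] / (a[0]·b[0]) = [4, 0] / 1 = (4, 0).
Expanding (1, 1) ⊗ (1, -2) ⊗ (4, 0) reproduces all 8 entries of T, so T = (1, 1) ⊗ (1, -2) ⊗ (4, 0) and rank(T) ≤ 1.
These bounds meet, so rank(T) = 1.

rank(T) = 1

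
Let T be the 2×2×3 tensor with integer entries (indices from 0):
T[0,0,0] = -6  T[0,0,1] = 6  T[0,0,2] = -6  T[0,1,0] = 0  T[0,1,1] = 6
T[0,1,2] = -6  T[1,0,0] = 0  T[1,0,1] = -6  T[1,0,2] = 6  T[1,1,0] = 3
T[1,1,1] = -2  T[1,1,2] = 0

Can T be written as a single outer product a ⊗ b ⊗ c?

No

The mode-3 unfolding of T (rows indexed by k, columns by (i,j) = (0,0), (0,1), (1,0), (1,1)) is [[-6, 0, 0, 3], [6, 6, -6, -2], [-6, -6, 6, 0]].
There the 3×3 minor on rows k ∈ {0, 1, 2}, columns (i,j) ∈ {(0,0), (0,1), (1,1)} is det [[-6, 0, 3], [6, 6, -2], [-6, -6, 0]] = 72 ≠ 0, so this unfolding has rank ≥ 3; CP rank is at least every unfolding rank, so rank(T) ≥ 3.
In particular rank(T) ≥ 3 > 1, so T is not rank-1.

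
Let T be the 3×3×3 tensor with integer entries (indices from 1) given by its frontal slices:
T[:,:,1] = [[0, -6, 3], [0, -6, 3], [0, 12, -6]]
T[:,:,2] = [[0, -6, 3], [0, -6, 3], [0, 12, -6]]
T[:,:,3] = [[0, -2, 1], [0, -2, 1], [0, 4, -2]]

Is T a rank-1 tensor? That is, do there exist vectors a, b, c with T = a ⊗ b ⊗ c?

If T = a ⊗ b ⊗ c then every fibre of T is a multiple of the corresponding factor, so read the factors off the fibres through the nonzero entry T[1,2,1] = -6.
The mode-1 fibre T[:,2,1] = [-6, -6, 12] gives a = [1, 1, -2] (primitive direction); the mode-2 fibre T[1,:,1] = [0, -6, 3] gives b = [0, 2, -1]; then c[k] = T[1,2,k] / (a[1]·b[2]) = [-6, -6, -2] / 2 = [-3, -3, -1].
Expanding [1, 1, -2] ⊗ [0, 2, -1] ⊗ [-3, -3, -1] reproduces all 27 entries of T, so T = [1, 1, -2] ⊗ [0, 2, -1] ⊗ [-3, -3, -1] and rank(T) ≤ 1.
Equivalently every frontal slice T[:,:,k] is c[k] times the rank-1 matrix [1, 1, -2] ⊗ [0, 2, -1]. So T has rank 1 (it is nonzero).

Yes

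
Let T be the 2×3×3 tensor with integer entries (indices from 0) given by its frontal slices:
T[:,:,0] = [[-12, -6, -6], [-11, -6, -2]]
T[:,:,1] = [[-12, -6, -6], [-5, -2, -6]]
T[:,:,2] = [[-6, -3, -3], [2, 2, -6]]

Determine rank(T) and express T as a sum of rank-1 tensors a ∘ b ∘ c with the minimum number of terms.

rank(T) = 2

Lower bound: the mode-2 unfolding of T (rows indexed by j, columns by (i,k) = (0,0), (0,1), (0,2), (1,0), (1,1), (1,2)) is [[-12, -12, -6, -11, -5, 2], [-6, -6, -3, -6, -2, 2], [-6, -6, -3, -2, -6, -6]].
There the 2×2 minor on rows j ∈ {0, 1}, columns (i,k) ∈ {(0,0), (1,0)} is det [[-12, -11], [-6, -6]] = 6 ≠ 0, so this unfolding has rank ≥ 2; CP rank is at least every unfolding rank, so rank(T) ≥ 2. (This is only a lower bound: in general the CP rank may exceed every unfolding rank, so we still need to exhibit 2 rank-1 terms summing to T.)
Upper bound — finding two terms. Write S_k = T[:,:,k] for the frontal slices: S₀ = [[-12, -6, -6], [-11, -6, -2]], S₁ = [[-12, -6, -6], [-5, -2, -6]], S₂ = [[-6, -3, -3], [2, 2, -6]].
If T = a₁ ∘ b₁ ∘ c₁ + a₂ ∘ b₂ ∘ c₂ then each S_k = c₁[k]·a₁b₁ᵀ + c₂[k]·a₂b₂ᵀ. S₀ and S₁ are linearly independent, so a₁b₁ᵀ and a₂b₂ᵀ must span the same plane of matrices: they are the rank-1 matrices of the form x·S₀ + y·S₁.
The 2×2 minor of x·S₀ + y·S₁ on rows {0,1}, columns {0,1} is 6·x² − 6·y² = 6·(x − y)(x + y), vanishing at (x:y) = (1:1) and (1:-1).
M₁ = S₀ + S₁ = [[-24, -12, -12], [-16, -8, -8]] = (-4)·[3, 2][2, 1, 1]ᵀ and M₂ = S₀ − S₁ = [[0, 0, 0], [-6, -4, 4]] = (-2)·[0, 1][3, 2, -2]ᵀ, so take a₁ = [3, 2], b₁ = [2, 1, 1], a₂ = [0, 1], b₂ = [3, 2, -2].
Each slice is an integer combination of E₁ = a₁b₁ᵀ and E₂ = a₂b₂ᵀ: S₀ = −2·E₁ − E₂, S₁ = −2·E₁ + E₂, S₂ = −E₁ + 2·E₂; reading off coefficients, c₁ = [-2, -2, -1] and c₂ = [-1, 1, 2].
Hence T = [3, 2] ∘ [2, 1, 1] ∘ [-2, -2, -1] + [0, 1] ∘ [3, 2, -2] ∘ [-1, 1, 2], so rank(T) ≤ 2.
These bounds meet, so rank(T) = 2.
Check entry T[0,0,0] = -12: (3)·(2)·(-2) + (0)·(3)·(-1) = -12.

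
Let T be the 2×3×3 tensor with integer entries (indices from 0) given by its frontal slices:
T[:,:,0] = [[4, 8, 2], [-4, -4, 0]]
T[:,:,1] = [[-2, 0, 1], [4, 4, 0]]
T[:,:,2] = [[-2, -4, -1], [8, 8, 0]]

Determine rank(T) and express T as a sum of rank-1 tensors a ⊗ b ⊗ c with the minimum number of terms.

rank(T) = 3

Lower bound: the mode-3 unfolding of T (rows indexed by k, columns by (i,j) = (0,0), (0,1), (0,2), (1,0), (1,1), (1,2)) is [[4, 8, 2, -4, -4, 0], [-2, 0, 1, 4, 4, 0], [-2, -4, -1, 8, 8, 0]].
There the 3×3 minor on rows k ∈ {0, 1, 2}, columns (i,j) ∈ {(0,0), (0,1), (1,0)} is det [[4, 8, -4], [-2, 0, 4], [-2, -4, 8]] = 96 ≠ 0, so this unfolding has rank ≥ 3; CP rank is at least every unfolding rank, so rank(T) ≥ 3. (Unfolding ranks only ever bound the CP rank from below — rank(T) can be strictly larger than all of them — so the matching upper bound has to come from an explicit 3-term decomposition.)
Upper bound: T is a sum of 3 rank-1 terms, T = (0, 1) ⊗ (1, 1, 0) ⊗ (-4, 4, 8) + (1, 0) ⊗ (1, 1, 0) ⊗ (8, 0, -4) + (1, 0) ⊗ (2, 0, -1) ⊗ (-2, -1, 1) (written with every a and b primitive with positive leading entry and the scale carried by c; CP decompositions are not unique, and this one is verified by expanding entrywise), so rank(T) ≤ 3.
These bounds meet, so rank(T) = 3.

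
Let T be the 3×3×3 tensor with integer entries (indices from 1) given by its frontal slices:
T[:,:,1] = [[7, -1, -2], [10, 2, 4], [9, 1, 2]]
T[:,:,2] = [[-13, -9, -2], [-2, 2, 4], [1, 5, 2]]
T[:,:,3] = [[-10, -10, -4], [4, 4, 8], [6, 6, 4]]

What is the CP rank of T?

Lower bound: in the mode-3 unfolding of T (rows indexed by k, columns by (i,j)) the 3×3 minor on rows k ∈ {1, 2, 3}, columns (i,j) ∈ {(1,1), (1,2), (1,3)} is det [[7, -1, -2], [-13, -9, -2], [-10, -10, -4]] = 64 ≠ 0, so that unfolding has rank ≥ 3 and hence rank(T) ≥ 3 (CP rank is at least every unfolding rank, though it can be larger).
Upper bound: T is a sum of 3 rank-1 terms, T = (1, -2, -1) ⊗ (1, 1, 2) ⊗ (-1, -1, -2) + (1, 1, 1) ⊗ (1, 0, 0) ⊗ (8, -4, 0) + (2, 0, -1) ⊗ (1, 1, 0) ⊗ (0, -4, -4) (written with every a and b primitive with positive leading entry and the scale carried by c; CP decompositions are not unique, and this one is verified by expanding entrywise), so rank(T) ≤ 3.
These bounds meet, so rank(T) = 3.

3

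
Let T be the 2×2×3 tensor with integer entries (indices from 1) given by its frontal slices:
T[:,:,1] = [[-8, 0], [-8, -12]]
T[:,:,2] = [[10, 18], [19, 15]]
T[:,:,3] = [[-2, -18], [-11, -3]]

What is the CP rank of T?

Lower bound: the mode-1 unfolding of T (rows indexed by i, columns by (j,k) = (1,1), (1,2), (1,3), (2,1), (2,2), (2,3)) is [[-8, 10, -2, 0, 18, -18], [-8, 19, -11, -12, 15, -3]].
There the 2×2 minor on rows i ∈ {1, 2}, columns (j,k) ∈ {(1,1), (1,2)} is det [[-8, 10], [-8, 19]] = -72 ≠ 0, so this unfolding has rank ≥ 2; CP rank is at least every unfolding rank, so rank(T) ≥ 2. (This is only a lower bound: in general the CP rank may exceed every unfolding rank, so we still need to exhibit 2 rank-1 terms summing to T.)
Upper bound — finding two terms. Write S_k = T[:,:,k] for the frontal slices: S₁ = [[-8, 0], [-8, -12]], S₂ = [[10, 18], [19, 15]], S₃ = [[-2, -18], [-11, -3]].
If T = a₁ ⊗ b₁ ⊗ c₁ + a₂ ⊗ b₂ ⊗ c₂ then each S_k = c₁[k]·a₁b₁ᵀ + c₂[k]·a₂b₂ᵀ. S₁ and S₂ are linearly independent, so a₁b₁ᵀ and a₂b₂ᵀ must span the same plane of matrices: they are the rank-1 matrices of the form x·S₁ + y·S₂.
det(x·S₁ + y·S₂) is 96·x² − 96·xy − 192·y² = 96·(x − 2·y)(x + y), vanishing at (x:y) = (2:1) and (1:-1).
M₁ = 2·S₁ + S₂ = [[-6, 18], [3, -9]] = (-3)·[2, -1][1, -3]ᵀ and M₂ = S₁ − S₂ = [[-18, -18], [-27, -27]] = (-9)·[2, 3][1, 1]ᵀ, so take a₁ = [2, -1], b₁ = [1, -3], a₂ = [2, 3], b₂ = [1, 1].
Each slice is an integer combination of E₁ = a₁b₁ᵀ and E₂ = a₂b₂ᵀ: S₁ = −E₁ − 3·E₂, S₂ = −E₁ + 6·E₂, S₃ = 2·E₁ − 3·E₂; reading off coefficients, c₁ = [-1, -1, 2] and c₂ = [-3, 6, -3].
Hence T = [2, -1] ⊗ [1, -3] ⊗ [-1, -1, 2] + [2, 3] ⊗ [1, 1] ⊗ [-3, 6, -3], so rank(T) ≤ 2.
These bounds meet, so rank(T) = 2.

2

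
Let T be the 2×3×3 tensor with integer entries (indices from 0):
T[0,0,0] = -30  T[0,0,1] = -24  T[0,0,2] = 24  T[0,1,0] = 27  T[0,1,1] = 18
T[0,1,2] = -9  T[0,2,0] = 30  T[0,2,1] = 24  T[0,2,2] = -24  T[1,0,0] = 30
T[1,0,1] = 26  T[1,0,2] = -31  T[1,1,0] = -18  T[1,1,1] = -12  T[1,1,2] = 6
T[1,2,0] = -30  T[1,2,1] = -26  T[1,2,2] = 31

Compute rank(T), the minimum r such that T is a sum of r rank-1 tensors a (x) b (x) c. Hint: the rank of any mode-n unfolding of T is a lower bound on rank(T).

Lower bound: in the mode-2 unfolding of T (rows indexed by j, columns by (i,k)) the 2×2 minor on rows j ∈ {0, 1}, columns (i,k) ∈ {(0,0), (0,1)} is det [[-30, -24], [27, 18]] = 108 ≠ 0, so that unfolding has rank ≥ 2 and hence rank(T) ≥ 2 (CP rank is at least every unfolding rank, though it can be larger).
Upper bound: with S_k = T[:,:,k], the two rank-1 terms a₁b₁ᵀ, a₂b₂ᵀ are the rank-1 members of the pencil x·S₀ + y·S₁.
The 2×2 minor of x·S₀ + y·S₁ on rows {0,1}, columns {0,1} is −270·x² − 450·xy − 180·y² = (-90)·(3·x + 2·y)(x + y), vanishing at (x:y) = (2:-3) and (1:-1).
M₁ = 2·S₀ − 3·S₁ = [[12, 0, -12], [-18, 0, 18]] = 6·[2, -3][1, 0, -1]ᵀ and M₂ = S₀ − S₁ = [[-6, 9, 6], [4, -6, -4]] = −[3, -2][2, -3, -2]ᵀ, so take a₁ = [2, -3], b₁ = [1, 0, -1], a₂ = [3, -2], b₂ = [2, -3, -2].
Each slice is an integer combination of E₁ = a₁b₁ᵀ and E₂ = a₂b₂ᵀ: S₀ = −6·E₁ − 3·E₂, S₁ = −6·E₁ − 2·E₂, S₂ = 9·E₁ + E₂; reading off coefficients, c₁ = [-6, -6, 9] and c₂ = [-3, -2, 1].
Hence T = [2, -3] (x) [1, 0, -1] (x) [-6, -6, 9] + [3, -2] (x) [2, -3, -2] (x) [-3, -2, 1], so rank(T) ≤ 2.
These bounds meet, so rank(T) = 2.

2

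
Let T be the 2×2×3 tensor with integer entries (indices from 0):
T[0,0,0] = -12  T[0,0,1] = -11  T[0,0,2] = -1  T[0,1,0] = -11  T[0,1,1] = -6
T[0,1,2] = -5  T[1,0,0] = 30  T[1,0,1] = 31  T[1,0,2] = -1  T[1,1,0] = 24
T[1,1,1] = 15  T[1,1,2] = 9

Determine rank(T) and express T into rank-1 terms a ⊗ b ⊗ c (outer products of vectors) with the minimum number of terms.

Lower bound: the mode-3 unfolding of T (rows indexed by k, columns by (i,j) = (0,0), (0,1), (1,0), (1,1)) is [[-12, -11, 30, 24], [-11, -6, 31, 15], [-1, -5, -1, 9]].
There the 2×2 minor on rows k ∈ {0, 1}, columns (i,j) ∈ {(0,0), (0,1)} is det [[-12, -11], [-11, -6]] = -49 ≠ 0, so this unfolding has rank ≥ 2; CP rank is at least every unfolding rank, so rank(T) ≥ 2. (Flattening ranks never certify an upper bound on CP rank; for that we must actually write T with 2 rank-1 terms.)
Upper bound — finding two terms. Write S_k = T[:,:,k] for the frontal slices: S₀ = [[-12, -11], [30, 24]], S₁ = [[-11, -6], [31, 15]], S₂ = [[-1, -5], [-1, 9]].
If T = a₁ ⊗ b₁ ⊗ c₁ + a₂ ⊗ b₂ ⊗ c₂ then each S_k = c₁[k]·a₁b₁ᵀ + c₂[k]·a₂b₂ᵀ. S₀ and S₁ are linearly independent, so a₁b₁ᵀ and a₂b₂ᵀ must span the same plane of matrices: they are the rank-1 matrices of the form x·S₀ + y·S₁.
det(x·S₀ + y·S₁) is 42·x² + 77·xy + 21·y² = 7·(2·x + 3·y)(3·x + y), vanishing at (x:y) = (3:-2) and (1:-3).
M₁ = 3·S₀ − 2·S₁ = [[-14, -21], [28, 42]] = (-7)·[1, -2][2, 3]ᵀ and M₂ = S₀ − 3·S₁ = [[21, 7], [-63, -21]] = 7·[1, -3][3, 1]ᵀ, so take a₁ = [1, -2], b₁ = [2, 3], a₂ = [1, -3], b₂ = [3, 1].
Each slice is an integer combination of E₁ = a₁b₁ᵀ and E₂ = a₂b₂ᵀ: S₀ = −3·E₁ − 2·E₂, S₁ = −E₁ − 3·E₂, S₂ = −2·E₁ + E₂; reading off coefficients, c₁ = [-3, -1, -2] and c₂ = [-2, -3, 1].
Hence T = [1, -2] ⊗ [2, 3] ⊗ [-3, -1, -2] + [1, -3] ⊗ [3, 1] ⊗ [-2, -3, 1], so rank(T) ≤ 2.
These bounds meet, so rank(T) = 2.
Check entry T[1,0,0] = 30: (-2)·(2)·(-3) + (-3)·(3)·(-2) = 30.

rank(T) = 2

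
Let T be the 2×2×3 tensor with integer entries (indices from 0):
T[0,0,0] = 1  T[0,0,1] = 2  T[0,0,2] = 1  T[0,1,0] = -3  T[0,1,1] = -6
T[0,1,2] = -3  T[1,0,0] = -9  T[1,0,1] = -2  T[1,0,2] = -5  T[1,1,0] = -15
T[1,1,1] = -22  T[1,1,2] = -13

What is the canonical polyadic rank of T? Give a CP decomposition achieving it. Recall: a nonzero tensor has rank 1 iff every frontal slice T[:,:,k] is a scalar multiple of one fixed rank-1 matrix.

rank(T) = 2

Lower bound: the mode-3 unfolding of T (rows indexed by k, columns by (i,j) = (0,0), (0,1), (1,0), (1,1)) is [[1, -3, -9, -15], [2, -6, -2, -22], [1, -3, -5, -13]].
There the 2×2 minor on rows k ∈ {0, 1}, columns (i,j) ∈ {(0,0), (1,0)} is det [[1, -9], [2, -2]] = 16 ≠ 0, so this unfolding has rank ≥ 2; CP rank is at least every unfolding rank, so rank(T) ≥ 2. (Unfolding ranks only ever bound the CP rank from below — rank(T) can be strictly larger than all of them — so the matching upper bound has to come from an explicit 2-term decomposition.)
Upper bound — finding two terms. Write S_k = T[:,:,k] for the frontal slices: S₀ = [[1, -3], [-9, -15]], S₁ = [[2, -6], [-2, -22]], S₂ = [[1, -3], [-5, -13]].
If T = a₁ ⊗ b₁ ⊗ c₁ + a₂ ⊗ b₂ ⊗ c₂ then each S_k = c₁[k]·a₁b₁ᵀ + c₂[k]·a₂b₂ᵀ. S₀ and S₁ are linearly independent, so a₁b₁ᵀ and a₂b₂ᵀ must span the same plane of matrices: they are the rank-1 matrices of the form x·S₀ + y·S₁.
det(x·S₀ + y·S₁) is −42·x² − 112·xy − 56·y² = (-14)·(x + 2·y)(3·x + 2·y), vanishing at (x:y) = (2:-1) and (2:-3).
M₁ = 2·S₀ − S₁ = [[0, 0], [-16, -8]] = (-8)·(0, 1)(2, 1)ᵀ and M₂ = 2·S₀ − 3·S₁ = [[-4, 12], [-12, 36]] = (-4)·(1, 3)(1, -3)ᵀ, so take a₁ = (0, 1), b₁ = (2, 1), a₂ = (1, 3), b₂ = (1, -3).
Each slice is an integer combination of E₁ = a₁b₁ᵀ and E₂ = a₂b₂ᵀ: S₀ = −6·E₁ + E₂, S₁ = −4·E₁ + 2·E₂, S₂ = −4·E₁ + E₂; reading off coefficients, c₁ = (-6, -4, -4) and c₂ = (1, 2, 1).
Hence T = (0, 1) ⊗ (2, 1) ⊗ (-6, -4, -4) + (1, 3) ⊗ (1, -3) ⊗ (1, 2, 1), so rank(T) ≤ 2.
These bounds meet, so rank(T) = 2.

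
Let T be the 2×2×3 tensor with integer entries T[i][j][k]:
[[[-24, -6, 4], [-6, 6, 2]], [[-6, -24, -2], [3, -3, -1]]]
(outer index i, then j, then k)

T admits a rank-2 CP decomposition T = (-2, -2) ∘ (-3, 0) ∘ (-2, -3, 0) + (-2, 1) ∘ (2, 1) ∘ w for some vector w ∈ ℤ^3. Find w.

Subtract the known terms from T to get the rank-1 residual R = (-2, 1) ∘ (2, 1) ∘ w, so R[i,j,k] = a[i]·b[j]·w[k]. Pick indices with nonzero a[0]·b[0] = (-2)·(2) = -4. Only the fibre through (0,0,·) is needed: R[0,0,:] = T[0,0,:] − Σₗ aₗ[0]bₗ[0]cₗ = [-24, -6, 4] − (-2)·(-3)·(-2, -3, 0) = [-12, 12, 4]. Then w[k] = R[0,0,k] / -4 for each k, giving w = [-12, 12, 4] / -4 = (3, -3, -1).

w = (3, -3, -1)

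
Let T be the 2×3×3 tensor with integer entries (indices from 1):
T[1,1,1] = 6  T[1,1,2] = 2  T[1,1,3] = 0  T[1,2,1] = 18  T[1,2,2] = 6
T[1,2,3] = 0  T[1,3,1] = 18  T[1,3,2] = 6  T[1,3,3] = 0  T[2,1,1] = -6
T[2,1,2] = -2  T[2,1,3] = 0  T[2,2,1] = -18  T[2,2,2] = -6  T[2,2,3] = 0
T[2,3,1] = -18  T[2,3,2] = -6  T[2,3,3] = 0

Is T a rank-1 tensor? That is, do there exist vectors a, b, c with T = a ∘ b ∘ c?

The mode-1 fibre T[:,1,1] = [6, -6] gives a = [1, -1] (primitive direction); the mode-2 fibre T[1,:,1] = [6, 18, 18] gives b = [1, 3, 3]; then c[k] = T[1,1,k] / (a[1]·b[1]) = [6, 2, 0] / 1 = [6, 2, 0].
Expanding [1, -1] ∘ [1, 3, 3] ∘ [6, 2, 0] reproduces all 18 entries of T, so T = [1, -1] ∘ [1, 3, 3] ∘ [6, 2, 0] and rank(T) ≤ 1.
Equivalently every frontal slice T[:,:,k] is c[k] times the rank-1 matrix [1, -1] ∘ [1, 3, 3]. So T has rank 1 (it is nonzero).

Yes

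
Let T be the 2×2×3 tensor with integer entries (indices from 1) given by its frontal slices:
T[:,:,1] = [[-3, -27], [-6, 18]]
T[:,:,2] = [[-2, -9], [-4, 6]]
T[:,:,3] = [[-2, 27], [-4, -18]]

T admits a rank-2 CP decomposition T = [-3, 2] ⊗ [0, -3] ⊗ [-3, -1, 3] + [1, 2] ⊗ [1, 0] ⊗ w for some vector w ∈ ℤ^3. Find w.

w = [-3, -2, -2]

Subtract the known terms from T to get the rank-1 residual R = [1, 2] ⊗ [1, 0] ⊗ w, so R[i,j,k] = a[i]·b[j]·w[k]. Pick indices with nonzero a[1]·b[1] = (1)·(1) = 1. Only the fibre through (1,1,·) is needed: R[1,1,:] = T[1,1,:] − Σₗ aₗ[1]bₗ[1]cₗ = [-3, -2, -2] − (-3)·(0)·[-3, -1, 3] = [-3, -2, -2]. Then w[k] = R[1,1,k] / 1 for each k, giving w = [-3, -2, -2] / 1 = [-3, -2, -2].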